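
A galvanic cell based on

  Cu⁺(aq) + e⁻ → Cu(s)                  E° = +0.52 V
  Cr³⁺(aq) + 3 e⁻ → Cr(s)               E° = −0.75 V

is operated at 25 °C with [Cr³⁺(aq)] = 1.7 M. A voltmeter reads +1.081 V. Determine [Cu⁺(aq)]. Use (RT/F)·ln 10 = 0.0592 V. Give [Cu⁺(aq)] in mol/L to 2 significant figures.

0.00077 M

With Cu⁺/Cu at the cathode and Cr³⁺/Cr at the anode, E°cell = +0.52 − (−0.75) = +1.27 V (n = 3).
Rearranging E = E° − (0.0592/n)·log Q gives log Q = 3(+1.27 − (+1.081))/0.0592 = 9.578.
For 3 Cu⁺(aq) + Cr(s) → 3 Cu(s) + Cr³⁺(aq), the reaction quotient is Q = [Cr³⁺(aq)] / [Cu⁺(aq)]^3.
Solving for the unknown gives log [Cu⁺(aq)] = −3.116, so [Cu⁺(aq)] ≈ 0.00077 M.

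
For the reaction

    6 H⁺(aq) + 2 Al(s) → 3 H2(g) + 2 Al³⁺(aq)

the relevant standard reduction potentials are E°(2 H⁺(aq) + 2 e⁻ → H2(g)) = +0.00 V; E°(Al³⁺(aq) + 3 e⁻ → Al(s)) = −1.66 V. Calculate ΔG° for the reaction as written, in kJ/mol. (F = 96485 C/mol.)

In the reaction as written H⁺(aq) is reduced, so the 2H⁺/H₂ couple is the cathode and Al³⁺/Al is the anode.
E°cell = +0.00 − (−1.66) = +1.66 V; balancing electrons gives n = 6.
ΔG° = −nFE°cell = −(6)(96485)(+1.66) J/mol = −961 kJ/mol.

−961 kJ/mol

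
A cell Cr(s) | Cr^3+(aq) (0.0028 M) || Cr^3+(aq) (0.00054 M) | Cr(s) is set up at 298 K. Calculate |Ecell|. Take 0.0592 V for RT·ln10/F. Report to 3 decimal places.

0.014 V

For a concentration cell E°cell = 0, since both electrodes use the same couple.
The compartment with the higher Cr^3+(aq) concentration (0.0028 M) acts as the cathode; ions are reduced there and produced at the dilute (0.00054 M) anode.
With n = 3, Ecell = −(0.0592/3)·log([dilute]/[conc]) = −(0.0592/3)·log(0.00054/0.0028) = +0.014 V.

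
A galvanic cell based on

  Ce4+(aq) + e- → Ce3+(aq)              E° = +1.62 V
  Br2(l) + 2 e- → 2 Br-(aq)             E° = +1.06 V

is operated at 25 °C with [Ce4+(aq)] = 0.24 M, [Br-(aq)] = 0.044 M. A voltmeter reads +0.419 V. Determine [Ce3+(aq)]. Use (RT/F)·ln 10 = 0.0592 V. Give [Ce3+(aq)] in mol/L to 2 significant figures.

With Ce⁴⁺/Ce³⁺ at the cathode and Br₂/Br⁻ at the anode, E°cell = +1.62 − (+1.06) = +0.56 V (n = 2).
Rearranging E = E° − (0.0592/n)·log Q gives log Q = 2(+0.56 − (+0.419))/0.0592 = 4.764.
Balancing electrons gives 2 Ce4+(aq) + 2 Br-(aq) → 2 Ce3+(aq) + Br2(l); thus Q = [Ce3+(aq)]^2 / ([Ce4+(aq)]^2·[Br-(aq)]^2).
Isolating [Ce3+(aq)] in Q = 10^{4.764} yields log [Ce3+(aq)] = 0.406, i.e. 2.5 M.

2.5 M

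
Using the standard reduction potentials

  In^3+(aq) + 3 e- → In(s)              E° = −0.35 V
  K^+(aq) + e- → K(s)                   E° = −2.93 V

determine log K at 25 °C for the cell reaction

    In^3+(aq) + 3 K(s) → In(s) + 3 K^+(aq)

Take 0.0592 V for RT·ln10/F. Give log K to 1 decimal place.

log K = 130.7

The In³⁺/In couple is reduced (cathode); E°cell = −0.35 − (−2.93) = +2.58 V with n = 3.
At equilibrium E = 0, so log K = nE°cell / 0.0592 = (3)(+2.58) / 0.0592 = 130.7.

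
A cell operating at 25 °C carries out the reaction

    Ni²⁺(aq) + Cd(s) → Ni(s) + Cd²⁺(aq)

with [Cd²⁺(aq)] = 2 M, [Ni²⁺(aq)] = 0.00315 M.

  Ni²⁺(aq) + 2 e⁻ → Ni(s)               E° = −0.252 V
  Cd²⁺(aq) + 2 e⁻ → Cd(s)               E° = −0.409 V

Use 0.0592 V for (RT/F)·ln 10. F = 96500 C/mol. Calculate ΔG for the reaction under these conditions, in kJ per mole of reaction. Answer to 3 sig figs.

−14.3 kJ/mol

E°cell = −0.252 − (−0.409) = +0.157 V; the balanced reaction transfers n = 2 electrons.
The reaction quotient is [Cd²⁺(aq)] / [Ni²⁺(aq)] = 635; by Nernst, E = +0.157 − (0.0592/2)(2.803) = +0.0740 V.
Then ΔG = −nFE = −2 × 96500 × +0.0740 J/mol = −14.3 kJ/mol.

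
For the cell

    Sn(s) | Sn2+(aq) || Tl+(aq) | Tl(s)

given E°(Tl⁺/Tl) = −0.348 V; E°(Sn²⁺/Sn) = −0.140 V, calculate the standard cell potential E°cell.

−0.208 V

By convention the left-hand electrode in cell notation is the anode (oxidation) and the right-hand electrode is the cathode (reduction).
E°cell = E°(right) − E°(left) = −0.348 − (−0.140) = −0.208 V.
The negative sign shows that, as written, the cell would require an external voltage to drive the reaction.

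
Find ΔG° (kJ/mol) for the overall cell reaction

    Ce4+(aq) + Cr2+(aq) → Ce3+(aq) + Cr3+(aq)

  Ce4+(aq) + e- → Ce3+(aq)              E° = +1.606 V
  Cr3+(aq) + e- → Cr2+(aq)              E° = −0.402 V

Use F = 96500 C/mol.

−194 kJ/mol

In the reaction as written Ce4+(aq) is reduced, so the Ce⁴⁺/Ce³⁺ couple is the cathode and Cr³⁺/Cr²⁺ is the anode.
E°cell = +1.606 − (−0.402) = +2.008 V; balancing electrons gives n = 1.
ΔG° = −nFE°cell = −(1)(96500)(+2.008) J/mol = −194 kJ/mol.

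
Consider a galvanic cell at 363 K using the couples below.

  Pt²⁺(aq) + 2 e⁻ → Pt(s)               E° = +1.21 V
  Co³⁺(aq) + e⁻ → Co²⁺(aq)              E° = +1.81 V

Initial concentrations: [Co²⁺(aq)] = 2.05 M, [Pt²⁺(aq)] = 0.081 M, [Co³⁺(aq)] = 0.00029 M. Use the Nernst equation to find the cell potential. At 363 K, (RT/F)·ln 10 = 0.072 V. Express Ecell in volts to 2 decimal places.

+0.36 V

Since E°(Co³⁺/Co²⁺) > E°(Pt²⁺/Pt), Co³⁺/Co²⁺ serves as the cathode.
E°cell = E°cat − E°an = +1.81 − (+1.21) = +0.60 V; n = 2.
Balancing gives 2 Co³⁺(aq) + Pt(s) → 2 Co²⁺(aq) + Pt²⁺(aq); hence Q = ([Co²⁺(aq)]^2·[Pt²⁺(aq)]) / [Co³⁺(aq)]^2 = 4.05×10^6 (log Q = 6.607).
E = E° − (0.072/n)·log Q = +0.60 − (0.072/2)(6.607) = +0.36 V.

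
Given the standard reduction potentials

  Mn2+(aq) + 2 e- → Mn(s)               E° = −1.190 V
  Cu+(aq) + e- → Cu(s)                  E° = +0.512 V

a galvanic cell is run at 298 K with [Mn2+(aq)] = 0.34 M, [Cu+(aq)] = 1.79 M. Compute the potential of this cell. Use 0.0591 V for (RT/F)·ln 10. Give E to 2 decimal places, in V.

The Cu⁺/Cu couple has the more positive E°, so it is the cathode; Mn²⁺/Mn is the anode.
E°cell = +0.512 − (−1.190) = +1.702 V, with n = 2 electrons transferred.
For the overall reaction 2 Cu+(aq) + Mn(s) → 2 Cu(s) + Mn2+(aq), Q = [Mn2+(aq)] / [Cu+(aq)]^2 = 0.106, giving log Q = −0.974.
E = E° − (0.0591/n)·log Q = +1.702 − (0.0591/2)(−0.974) = +1.73 V.

+1.73 V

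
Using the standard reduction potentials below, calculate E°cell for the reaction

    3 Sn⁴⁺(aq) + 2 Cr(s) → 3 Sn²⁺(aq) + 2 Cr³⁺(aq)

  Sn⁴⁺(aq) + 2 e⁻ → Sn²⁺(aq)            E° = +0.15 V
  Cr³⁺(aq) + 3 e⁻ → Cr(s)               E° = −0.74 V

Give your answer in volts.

+0.89 V

In the reaction as written, Sn⁴⁺(aq) is reduced (cathode) and Cr³⁺(aq) is produced by oxidation at the anode.
E°cell = E°(cathode) − E°(anode) = +0.15 − (−0.74) = +0.89 V.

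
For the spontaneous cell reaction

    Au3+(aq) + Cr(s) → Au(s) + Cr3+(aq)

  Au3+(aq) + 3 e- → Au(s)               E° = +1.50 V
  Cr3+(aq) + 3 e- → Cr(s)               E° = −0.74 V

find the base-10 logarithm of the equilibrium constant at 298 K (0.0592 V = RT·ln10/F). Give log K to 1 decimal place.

The Au³⁺/Au couple is reduced (cathode); E°cell = +1.50 − (−0.74) = +2.24 V with n = 3.
At equilibrium E = 0, so log K = nE°cell / 0.0592 = (3)(+2.24) / 0.0592 = 113.5.

log K = 113.5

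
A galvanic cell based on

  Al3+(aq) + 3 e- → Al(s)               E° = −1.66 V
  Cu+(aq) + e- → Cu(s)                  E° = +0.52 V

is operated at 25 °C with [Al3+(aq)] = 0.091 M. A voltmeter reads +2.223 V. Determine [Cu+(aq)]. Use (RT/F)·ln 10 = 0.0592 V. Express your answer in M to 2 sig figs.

2.4 M

With Cu⁺/Cu at the cathode and Al³⁺/Al at the anode, E°cell = +0.52 − (−1.66) = +2.18 V (n = 3).
From the Nernst equation, log Q = n(E° − E)/0.0592 = 3·(+2.18 − (+2.223))/0.0592 = −2.179.
The balanced reaction is 3 Cu+(aq) + Al(s) → 3 Cu(s) + Al3+(aq), so Q = [Al3+(aq)] / [Cu+(aq)]^3.
Isolating [Cu+(aq)] in Q = 10^{−2.179} yields log [Cu+(aq)] = 0.379, i.e. 2.4 M.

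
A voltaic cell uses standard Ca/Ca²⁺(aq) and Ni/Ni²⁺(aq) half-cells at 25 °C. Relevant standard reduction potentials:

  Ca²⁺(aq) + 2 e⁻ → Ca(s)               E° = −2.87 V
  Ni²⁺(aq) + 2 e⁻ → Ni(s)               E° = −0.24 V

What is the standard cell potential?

Of the two couples in this cell, the one with the more positive reduction potential is reduced at the cathode: here that is Ni²⁺/Ni (−0.24 V); Ca²⁺/Ca (−2.87 V) is the anode.
E°cell = E°(cathode) − E°(anode) = −0.24 − (−2.87) = +2.63 V.

+2.63 V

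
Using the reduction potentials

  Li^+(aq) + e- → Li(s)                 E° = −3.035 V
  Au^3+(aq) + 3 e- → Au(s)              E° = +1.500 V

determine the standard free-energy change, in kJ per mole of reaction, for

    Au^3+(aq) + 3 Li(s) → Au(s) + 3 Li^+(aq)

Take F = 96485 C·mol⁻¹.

−1313 kJ/mol

In the reaction as written Au^3+(aq) is reduced, so the Au³⁺/Au couple is the cathode and Li⁺/Li is the anode.
E°cell = +1.500 − (−3.035) = +4.535 V; balancing electrons gives n = 3.
ΔG° = −nFE°cell = −(3)(96485)(+4.535) J/mol = −1313 kJ/mol.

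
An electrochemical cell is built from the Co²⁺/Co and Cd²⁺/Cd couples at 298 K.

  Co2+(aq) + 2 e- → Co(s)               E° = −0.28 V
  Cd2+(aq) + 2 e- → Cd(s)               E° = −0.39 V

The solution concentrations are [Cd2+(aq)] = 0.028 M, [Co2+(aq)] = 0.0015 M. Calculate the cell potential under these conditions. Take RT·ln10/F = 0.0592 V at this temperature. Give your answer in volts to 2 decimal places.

+0.07 V

Since E°(Co²⁺/Co) > E°(Cd²⁺/Cd), Co²⁺/Co serves as the cathode.
E°cell = −0.28 − (−0.39) = +0.11 V, with n = 2 electrons transferred.
The balanced reaction is Co2+(aq) + Cd(s) → Co(s) + Cd2+(aq), so Q = [Cd2+(aq)] / [Co2+(aq)] = 18.7 and log Q = 1.271.
Applying E = E° − (RT ln10/nF)·log Q gives +0.11 − (0.0592/2)(1.271) = +0.07 V.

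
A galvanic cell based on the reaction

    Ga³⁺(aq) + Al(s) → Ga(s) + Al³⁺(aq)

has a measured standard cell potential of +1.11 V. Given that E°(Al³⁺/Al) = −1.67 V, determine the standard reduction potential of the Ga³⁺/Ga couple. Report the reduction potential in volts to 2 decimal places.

In the reaction as written the Ga³⁺/Ga couple is reduced (cathode) and Al³⁺/Al is oxidized (anode), so E°cell = E°(Ga³⁺/Ga) − E°(Al³⁺/Al).
E°(Ga³⁺/Ga) = E°cell + E°(anode) = +1.11 + (−1.67) = −0.56 V.

−0.56 V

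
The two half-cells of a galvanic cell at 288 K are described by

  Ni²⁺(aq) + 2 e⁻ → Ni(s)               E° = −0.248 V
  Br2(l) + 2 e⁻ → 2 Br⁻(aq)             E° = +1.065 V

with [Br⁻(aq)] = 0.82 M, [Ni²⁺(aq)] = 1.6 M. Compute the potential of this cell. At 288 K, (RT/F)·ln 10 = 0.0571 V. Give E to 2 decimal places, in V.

Since E°(Br₂/Br⁻) > E°(Ni²⁺/Ni), Br₂/Br⁻ serves as the cathode.
E°cell = +1.065 − (−0.248) = +1.313 V, with n = 2 electrons transferred.
Balancing gives Br2(l) + Ni(s) → 2 Br⁻(aq) + Ni²⁺(aq); hence Q = [Br⁻(aq)]^2·[Ni²⁺(aq)] = 1.08 (log Q = 0.032).
Applying E = E° − (RT ln10/nF)·log Q gives +1.313 − (0.0571/2)(0.032) = +1.31 V.

+1.31 V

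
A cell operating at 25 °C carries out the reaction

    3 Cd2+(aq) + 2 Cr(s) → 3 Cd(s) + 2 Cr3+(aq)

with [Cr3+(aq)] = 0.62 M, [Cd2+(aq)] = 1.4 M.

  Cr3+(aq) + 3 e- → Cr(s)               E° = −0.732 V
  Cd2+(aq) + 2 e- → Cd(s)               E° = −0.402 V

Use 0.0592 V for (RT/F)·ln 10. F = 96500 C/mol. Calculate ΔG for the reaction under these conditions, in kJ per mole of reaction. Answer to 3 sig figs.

−196 kJ/mol

E°cell = −0.402 − (−0.732) = +0.330 V; the balanced reaction transfers n = 6 electrons.
Q = [Cr3+(aq)]^2 / [Cd2+(aq)]^3 = 0.14, so log Q = −0.854 and E = +0.330 − (0.0592/6)(−0.854) = +0.3384 V.
Then ΔG = −nFE = −6 × 96500 × +0.3384 J/mol = −196 kJ/mol.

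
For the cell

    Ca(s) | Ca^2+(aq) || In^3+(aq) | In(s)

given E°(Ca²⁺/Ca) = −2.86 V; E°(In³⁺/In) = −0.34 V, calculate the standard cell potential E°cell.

+2.52 V

By convention the left-hand electrode in cell notation is the anode (oxidation) and the right-hand electrode is the cathode (reduction).
E°cell = E°(right) − E°(left) = −0.34 − (−2.86) = +2.52 V.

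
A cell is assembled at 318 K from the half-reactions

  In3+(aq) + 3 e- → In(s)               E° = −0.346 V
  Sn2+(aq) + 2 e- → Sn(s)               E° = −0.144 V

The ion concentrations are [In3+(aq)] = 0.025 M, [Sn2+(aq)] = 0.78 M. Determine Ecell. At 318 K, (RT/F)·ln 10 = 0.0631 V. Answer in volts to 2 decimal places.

Since E°(Sn²⁺/Sn) > E°(In³⁺/In), Sn²⁺/Sn serves as the cathode.
E°cell = −0.144 − (−0.346) = +0.202 V, with n = 6 electrons transferred.
For the overall reaction 3 Sn2+(aq) + 2 In(s) → 3 Sn(s) + 2 In3+(aq), Q = [In3+(aq)]^2 / [Sn2+(aq)]^3 = 0.00132, giving log Q = −2.880.
E = E° − (0.0631/n)·log Q = +0.202 − (0.0631/6)(−2.880) = +0.23 V.

+0.23 V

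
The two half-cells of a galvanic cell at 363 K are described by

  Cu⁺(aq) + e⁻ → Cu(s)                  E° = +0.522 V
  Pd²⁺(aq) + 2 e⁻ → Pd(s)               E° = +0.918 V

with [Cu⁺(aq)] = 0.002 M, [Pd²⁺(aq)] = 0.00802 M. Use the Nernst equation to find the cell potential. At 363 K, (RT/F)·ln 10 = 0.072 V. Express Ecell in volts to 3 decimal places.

Pd²⁺/Pd is reduced (cathode, E° = +0.918 V) and Cu⁺/Cu is oxidized (anode).
E°cell = +0.918 − (+0.522) = +0.396 V, with n = 2 electrons transferred.
For the overall reaction Pd²⁺(aq) + 2 Cu(s) → Pd(s) + 2 Cu⁺(aq), Q = [Cu⁺(aq)]^2 / [Pd²⁺(aq)] = 0.000499, giving log Q = −3.302.
By the Nernst equation, E = +0.396 − (0.072/2)·(−3.302) = +0.515 V.

+0.515 V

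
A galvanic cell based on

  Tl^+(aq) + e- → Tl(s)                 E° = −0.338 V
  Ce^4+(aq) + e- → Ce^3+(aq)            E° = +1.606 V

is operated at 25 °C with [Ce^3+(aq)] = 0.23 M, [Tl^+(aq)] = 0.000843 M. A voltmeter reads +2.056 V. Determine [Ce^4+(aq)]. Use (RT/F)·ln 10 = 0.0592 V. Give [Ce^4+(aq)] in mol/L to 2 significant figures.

0.015 M

Ce⁴⁺/Ce³⁺ is the cathode (higher E°); E°cell = +1.606 − (−0.338) = +1.944 V with n = 1.
Since E = E° − (0.0592/n)·log Q, log Q = n(E° − E)/0.0592 = −1.892.
Balancing electrons gives Ce^4+(aq) + Tl(s) → Ce^3+(aq) + Tl^+(aq); thus Q = ([Ce^3+(aq)]·[Tl^+(aq)]) / [Ce^4+(aq)].
Solving for the unknown gives log [Ce^4+(aq)] = −1.820, so [Ce^4+(aq)] ≈ 0.015 M.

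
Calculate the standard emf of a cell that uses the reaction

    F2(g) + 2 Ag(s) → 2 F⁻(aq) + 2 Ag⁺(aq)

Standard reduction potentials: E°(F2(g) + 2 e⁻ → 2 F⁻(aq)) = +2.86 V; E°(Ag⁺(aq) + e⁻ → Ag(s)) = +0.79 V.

+2.07 V

F2(g) gains electrons, so the F₂/F⁻ couple is the cathode; the Ag⁺/Ag couple is the anode.
E°cell = E°(cathode) − E°(anode) = +2.86 − (+0.79) = +2.07 V.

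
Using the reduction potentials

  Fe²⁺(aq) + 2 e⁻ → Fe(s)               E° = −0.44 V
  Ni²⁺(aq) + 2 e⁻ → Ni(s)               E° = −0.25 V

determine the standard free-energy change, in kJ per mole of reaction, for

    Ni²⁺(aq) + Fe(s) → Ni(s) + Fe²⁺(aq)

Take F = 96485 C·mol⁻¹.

−36.7 kJ/mol

In the reaction as written Ni²⁺(aq) is reduced, so the Ni²⁺/Ni couple is the cathode and Fe²⁺/Fe is the anode.
E°cell = −0.25 − (−0.44) = +0.19 V; balancing electrons gives n = 2.
ΔG° = −nFE°cell = −(2)(96485)(+0.19) J/mol = −36.7 kJ/mol.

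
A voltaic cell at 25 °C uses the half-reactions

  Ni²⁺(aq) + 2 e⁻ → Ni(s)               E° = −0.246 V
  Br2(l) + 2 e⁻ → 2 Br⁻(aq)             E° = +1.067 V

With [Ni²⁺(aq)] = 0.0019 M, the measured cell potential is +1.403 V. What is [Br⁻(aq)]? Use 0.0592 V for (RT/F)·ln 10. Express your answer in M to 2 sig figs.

0.69 M

With Br₂/Br⁻ at the cathode and Ni²⁺/Ni at the anode, E°cell = +1.067 − (−0.246) = +1.313 V (n = 2).
Since E = E° − (0.0592/n)·log Q, log Q = n(E° − E)/0.0592 = −3.041.
For Br2(l) + Ni(s) → 2 Br⁻(aq) + Ni²⁺(aq), the reaction quotient is Q = [Br⁻(aq)]^2·[Ni²⁺(aq)].
Solving for the unknown gives log [Br⁻(aq)] = −0.160, so [Br⁻(aq)] ≈ 0.69 M.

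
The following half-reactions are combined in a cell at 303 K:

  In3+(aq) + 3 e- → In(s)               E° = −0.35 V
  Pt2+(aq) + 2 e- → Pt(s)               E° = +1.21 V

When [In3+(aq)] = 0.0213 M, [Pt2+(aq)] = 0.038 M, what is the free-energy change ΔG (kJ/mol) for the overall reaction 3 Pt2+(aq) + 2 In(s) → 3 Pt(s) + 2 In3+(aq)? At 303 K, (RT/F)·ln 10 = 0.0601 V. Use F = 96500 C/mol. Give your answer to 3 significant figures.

E°cell = +1.21 − (−0.35) = +1.56 V; the balanced reaction transfers n = 6 electrons.
Q = [In3+(aq)]^2 / [Pt2+(aq)]^3 = 8.27, so log Q = 0.917 and E = +1.56 − (0.0601/6)(0.917) = +1.5508 V.
Finally ΔG = −nFE = −(6)(96500 C/mol)(+1.5508 V) = −898 kJ/mol.

−898 kJ/mol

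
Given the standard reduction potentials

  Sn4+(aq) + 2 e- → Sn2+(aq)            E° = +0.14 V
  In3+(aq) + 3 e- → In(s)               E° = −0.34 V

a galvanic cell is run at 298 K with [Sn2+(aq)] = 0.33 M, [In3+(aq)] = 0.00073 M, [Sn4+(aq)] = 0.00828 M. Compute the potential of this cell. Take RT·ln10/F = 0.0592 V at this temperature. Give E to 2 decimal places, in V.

The Sn⁴⁺/Sn²⁺ couple has the more positive E°, so it is the cathode; In³⁺/In is the anode.
The standard potential is +0.14 − (−0.34) = +0.48 V and the balanced reaction transfers n = 6 electrons.
Balancing gives 3 Sn4+(aq) + 2 In(s) → 3 Sn2+(aq) + 2 In3+(aq); hence Q = ([Sn2+(aq)]^3·[In3+(aq)]^2) / [Sn4+(aq)]^3 = 0.0337 (log Q = −1.472).
E = E° − (0.0592/n)·log Q = +0.48 − (0.0592/6)(−1.472) = +0.49 V.

+0.49 V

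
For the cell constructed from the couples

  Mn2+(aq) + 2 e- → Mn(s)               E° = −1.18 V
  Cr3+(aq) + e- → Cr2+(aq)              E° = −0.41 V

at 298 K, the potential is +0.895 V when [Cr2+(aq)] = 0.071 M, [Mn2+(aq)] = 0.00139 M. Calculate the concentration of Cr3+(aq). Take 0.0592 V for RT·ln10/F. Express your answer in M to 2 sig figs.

The Cr³⁺/Cr²⁺ couple has the larger reduction potential, so it is the cathode: E°cell = −0.41 − (−1.18) = +0.77 V and n = 2.
From the Nernst equation, log Q = n(E° − E)/0.0592 = 2·(+0.77 − (+0.895))/0.0592 = −4.223.
Balancing electrons gives 2 Cr3+(aq) + Mn(s) → 2 Cr2+(aq) + Mn2+(aq); thus Q = ([Cr2+(aq)]^2·[Mn2+(aq)]) / [Cr3+(aq)]^2.
Solving for the unknown gives log [Cr3+(aq)] = −0.466, so [Cr3+(aq)] ≈ 0.34 M.

0.34 M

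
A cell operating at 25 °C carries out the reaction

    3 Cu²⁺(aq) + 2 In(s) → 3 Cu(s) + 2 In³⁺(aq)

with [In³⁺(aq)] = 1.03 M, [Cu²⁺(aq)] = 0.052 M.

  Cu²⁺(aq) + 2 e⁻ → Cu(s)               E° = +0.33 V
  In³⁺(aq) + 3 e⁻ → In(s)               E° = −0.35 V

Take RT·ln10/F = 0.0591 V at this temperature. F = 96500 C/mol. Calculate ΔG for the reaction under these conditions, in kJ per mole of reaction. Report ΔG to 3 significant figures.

The standard cell potential is +0.33 − (−0.35) = +0.68 V, with n = 6 electrons in the balanced equation.
The reaction quotient is [In³⁺(aq)]^2 / [Cu²⁺(aq)]^3 = 7.55×10^3; by Nernst, E = +0.68 − (0.0591/6)(3.878) = +0.6418 V.
ΔG = −nFE = −(6)(96500)(+0.6418) J/mol = −372 kJ/mol.

−372 kJ/mol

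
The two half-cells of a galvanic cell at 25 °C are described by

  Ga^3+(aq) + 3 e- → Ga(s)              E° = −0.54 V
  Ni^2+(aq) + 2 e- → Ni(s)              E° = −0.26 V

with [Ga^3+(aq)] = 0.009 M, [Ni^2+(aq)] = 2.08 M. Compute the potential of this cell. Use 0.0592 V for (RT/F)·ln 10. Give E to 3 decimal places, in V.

+0.330 V

Since E°(Ni²⁺/Ni) > E°(Ga³⁺/Ga), Ni²⁺/Ni serves as the cathode.
E°cell = E°cat − E°an = −0.26 − (−0.54) = +0.28 V; n = 6.
The balanced reaction is 3 Ni^2+(aq) + 2 Ga(s) → 3 Ni(s) + 2 Ga^3+(aq), so Q = [Ga^3+(aq)]^2 / [Ni^2+(aq)]^3 = 9×10^−6 and log Q = −5.046.
E = E° − (0.0592/n)·log Q = +0.28 − (0.0592/6)(−5.046) = +0.330 V.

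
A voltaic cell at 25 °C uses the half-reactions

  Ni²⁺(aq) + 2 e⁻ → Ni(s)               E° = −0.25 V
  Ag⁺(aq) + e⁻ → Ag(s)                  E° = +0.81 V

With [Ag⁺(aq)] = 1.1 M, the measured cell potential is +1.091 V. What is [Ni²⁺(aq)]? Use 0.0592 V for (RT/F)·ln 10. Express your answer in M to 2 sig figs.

0.11 M

The Ag⁺/Ag couple has the larger reduction potential, so it is the cathode: E°cell = +0.81 − (−0.25) = +1.06 V and n = 2.
Rearranging E = E° − (0.0592/n)·log Q gives log Q = 2(+1.06 − (+1.091))/0.0592 = −1.047.
The balanced reaction is 2 Ag⁺(aq) + Ni(s) → 2 Ag(s) + Ni²⁺(aq), so Q = [Ni²⁺(aq)] / [Ag⁺(aq)]^2.
Substituting the known concentrations and solving, log [Ni²⁺(aq)] = −0.964 and [Ni²⁺(aq)] = 0.11 M.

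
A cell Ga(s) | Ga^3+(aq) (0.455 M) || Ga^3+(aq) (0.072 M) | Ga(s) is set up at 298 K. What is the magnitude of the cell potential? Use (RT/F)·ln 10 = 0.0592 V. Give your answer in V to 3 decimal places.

For a concentration cell E°cell = 0, since both electrodes use the same couple.
The compartment with the higher Ga^3+(aq) concentration (0.455 M) acts as the cathode; ions are reduced there and produced at the dilute (0.072 M) anode.
With n = 3, Ecell = −(0.0592/3)·log([dilute]/[conc]) = −(0.0592/3)·log(0.072/0.455) = +0.016 V.

0.016 V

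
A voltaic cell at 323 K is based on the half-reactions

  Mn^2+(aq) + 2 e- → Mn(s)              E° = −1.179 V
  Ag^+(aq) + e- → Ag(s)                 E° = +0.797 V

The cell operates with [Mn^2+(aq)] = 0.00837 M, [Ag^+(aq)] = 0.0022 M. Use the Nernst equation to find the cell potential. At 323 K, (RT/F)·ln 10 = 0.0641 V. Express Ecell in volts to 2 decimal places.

Ag⁺/Ag is reduced (cathode, E° = +0.797 V) and Mn²⁺/Mn is oxidized (anode).
The standard potential is +0.797 − (−1.179) = +1.976 V and the balanced reaction transfers n = 2 electrons.
For the overall reaction 2 Ag^+(aq) + Mn(s) → 2 Ag(s) + Mn^2+(aq), Q = [Mn^2+(aq)] / [Ag^+(aq)]^2 = 1.73×10^3, giving log Q = 3.238.
By the Nernst equation, E = +1.976 − (0.0641/2)·(3.238) = +1.87 V.

+1.87 V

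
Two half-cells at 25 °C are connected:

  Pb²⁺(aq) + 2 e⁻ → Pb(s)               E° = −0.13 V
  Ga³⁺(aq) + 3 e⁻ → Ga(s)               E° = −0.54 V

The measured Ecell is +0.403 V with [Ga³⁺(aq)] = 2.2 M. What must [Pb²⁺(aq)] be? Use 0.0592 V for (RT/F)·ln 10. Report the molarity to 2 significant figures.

With Pb²⁺/Pb at the cathode and Ga³⁺/Ga at the anode, E°cell = −0.13 − (−0.54) = +0.41 V (n = 6).
From the Nernst equation, log Q = n(E° − E)/0.0592 = 6·(+0.41 − (+0.403))/0.0592 = 0.709.
The balanced reaction is 3 Pb²⁺(aq) + 2 Ga(s) → 3 Pb(s) + 2 Ga³⁺(aq), so Q = [Ga³⁺(aq)]^2 / [Pb²⁺(aq)]^3.
Solving for the unknown gives log [Pb²⁺(aq)] = −0.008, so [Pb²⁺(aq)] ≈ 0.98 M.

0.98 M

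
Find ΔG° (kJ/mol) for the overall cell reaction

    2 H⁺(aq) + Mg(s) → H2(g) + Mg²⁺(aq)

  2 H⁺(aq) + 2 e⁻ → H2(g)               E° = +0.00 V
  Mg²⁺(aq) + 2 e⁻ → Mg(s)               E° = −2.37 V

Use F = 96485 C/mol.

−457 kJ/mol

In the reaction as written H⁺(aq) is reduced, so the 2H⁺/H₂ couple is the cathode and Mg²⁺/Mg is the anode.
E°cell = +0.00 − (−2.37) = +2.37 V; balancing electrons gives n = 2.
ΔG° = −nFE°cell = −(2)(96485)(+2.37) J/mol = −457 kJ/mol.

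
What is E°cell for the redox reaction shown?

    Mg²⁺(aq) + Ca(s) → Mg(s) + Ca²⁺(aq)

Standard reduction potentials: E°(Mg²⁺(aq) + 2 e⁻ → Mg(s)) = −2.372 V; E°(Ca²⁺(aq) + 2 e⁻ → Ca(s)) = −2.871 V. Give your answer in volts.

In the reaction as written, Mg²⁺(aq) is reduced (cathode) and Ca²⁺(aq) is produced by oxidation at the anode.
E°cell = E°(cathode) − E°(anode) = −2.372 − (−2.871) = +0.499 V.

+0.499 V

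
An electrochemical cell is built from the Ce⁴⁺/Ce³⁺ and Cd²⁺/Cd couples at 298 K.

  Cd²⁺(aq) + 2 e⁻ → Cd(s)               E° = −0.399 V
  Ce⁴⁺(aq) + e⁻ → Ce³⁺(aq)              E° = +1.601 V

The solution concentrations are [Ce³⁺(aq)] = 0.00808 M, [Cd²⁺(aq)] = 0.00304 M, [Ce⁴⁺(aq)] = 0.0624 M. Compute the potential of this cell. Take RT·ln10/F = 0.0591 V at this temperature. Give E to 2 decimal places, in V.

Since E°(Ce⁴⁺/Ce³⁺) > E°(Cd²⁺/Cd), Ce⁴⁺/Ce³⁺ serves as the cathode.
The standard potential is +1.601 − (−0.399) = +2.000 V and the balanced reaction transfers n = 2 electrons.
For the overall reaction 2 Ce⁴⁺(aq) + Cd(s) → 2 Ce³⁺(aq) + Cd²⁺(aq), Q = ([Ce³⁺(aq)]^2·[Cd²⁺(aq)]) / [Ce⁴⁺(aq)]^2 = 5.1×10^−5, giving log Q = −4.293.
Applying E = E° − (RT ln10/nF)·log Q gives +2.000 − (0.0591/2)(−4.293) = +2.13 V.

+2.13 V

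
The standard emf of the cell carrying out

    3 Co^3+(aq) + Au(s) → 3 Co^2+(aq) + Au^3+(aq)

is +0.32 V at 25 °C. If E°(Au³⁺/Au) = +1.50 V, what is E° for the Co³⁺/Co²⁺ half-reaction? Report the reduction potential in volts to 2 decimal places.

+1.82 V

In the reaction as written the Co³⁺/Co²⁺ couple is reduced (cathode) and Au³⁺/Au is oxidized (anode), so E°cell = E°(Co³⁺/Co²⁺) − E°(Au³⁺/Au).
E°(Co³⁺/Co²⁺) = E°cell + E°(anode) = +0.32 + (+1.50) = +1.82 V.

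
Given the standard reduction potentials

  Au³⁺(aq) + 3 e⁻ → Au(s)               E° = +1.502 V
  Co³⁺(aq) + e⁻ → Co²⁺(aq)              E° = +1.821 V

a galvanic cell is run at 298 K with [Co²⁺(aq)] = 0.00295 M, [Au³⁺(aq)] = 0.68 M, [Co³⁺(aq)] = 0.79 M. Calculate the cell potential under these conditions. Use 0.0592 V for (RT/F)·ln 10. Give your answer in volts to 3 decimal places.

Co³⁺/Co²⁺ is reduced (cathode, E° = +1.821 V) and Au³⁺/Au is oxidized (anode).
E°cell = +1.821 − (+1.502) = +0.319 V, with n = 3 electrons transferred.
For the overall reaction 3 Co³⁺(aq) + Au(s) → 3 Co²⁺(aq) + Au³⁺(aq), Q = ([Co²⁺(aq)]^3·[Au³⁺(aq)]) / [Co³⁺(aq)]^3 = 3.54×10^−8, giving log Q = −7.451.
By the Nernst equation, E = +0.319 − (0.0592/3)·(−7.451) = +0.466 V.

+0.466 V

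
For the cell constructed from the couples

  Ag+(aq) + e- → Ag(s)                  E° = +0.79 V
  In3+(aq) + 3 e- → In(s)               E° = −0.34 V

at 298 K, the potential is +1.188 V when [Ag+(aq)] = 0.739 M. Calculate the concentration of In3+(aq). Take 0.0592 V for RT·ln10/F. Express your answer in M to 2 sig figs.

0.00046 M

The Ag⁺/Ag couple has the larger reduction potential, so it is the cathode: E°cell = +0.79 − (−0.34) = +1.13 V and n = 3.
Since E = E° − (0.0592/n)·log Q, log Q = n(E° − E)/0.0592 = −2.939.
The balanced reaction is 3 Ag+(aq) + In(s) → 3 Ag(s) + In3+(aq), so Q = [In3+(aq)] / [Ag+(aq)]^3.
Substituting the known concentrations and solving, log [In3+(aq)] = −3.333 and [In3+(aq)] = 0.00046 M.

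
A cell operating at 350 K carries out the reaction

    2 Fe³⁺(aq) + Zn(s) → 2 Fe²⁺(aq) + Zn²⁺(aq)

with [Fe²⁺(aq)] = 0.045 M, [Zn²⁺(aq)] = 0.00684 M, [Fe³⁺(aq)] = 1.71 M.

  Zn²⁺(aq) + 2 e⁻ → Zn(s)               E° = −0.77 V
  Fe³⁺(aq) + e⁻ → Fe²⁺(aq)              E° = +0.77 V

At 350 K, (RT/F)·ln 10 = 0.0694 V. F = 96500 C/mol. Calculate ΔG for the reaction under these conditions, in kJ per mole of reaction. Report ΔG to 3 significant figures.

E°cell = +0.77 − (−0.77) = +1.54 V; the balanced reaction transfers n = 2 electrons.
The reaction quotient is ([Fe²⁺(aq)]^2·[Zn²⁺(aq)]) / [Fe³⁺(aq)]^2 = 4.74×10^−6; by Nernst, E = +1.54 − (0.0694/2)(−5.325) = +1.7248 V.
Finally ΔG = −nFE = −(2)(96500 C/mol)(+1.7248 V) = −333 kJ/mol.

−333 kJ/mol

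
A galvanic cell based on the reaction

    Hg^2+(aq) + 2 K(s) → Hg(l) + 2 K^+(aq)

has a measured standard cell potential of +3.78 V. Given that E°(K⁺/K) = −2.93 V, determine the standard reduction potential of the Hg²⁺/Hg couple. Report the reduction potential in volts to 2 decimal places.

+0.85 V

In the reaction as written the Hg²⁺/Hg couple is reduced (cathode) and K⁺/K is oxidized (anode), so E°cell = E°(Hg²⁺/Hg) − E°(K⁺/K).
E°(Hg²⁺/Hg) = E°cell + E°(anode) = +3.78 + (−2.93) = +0.85 V.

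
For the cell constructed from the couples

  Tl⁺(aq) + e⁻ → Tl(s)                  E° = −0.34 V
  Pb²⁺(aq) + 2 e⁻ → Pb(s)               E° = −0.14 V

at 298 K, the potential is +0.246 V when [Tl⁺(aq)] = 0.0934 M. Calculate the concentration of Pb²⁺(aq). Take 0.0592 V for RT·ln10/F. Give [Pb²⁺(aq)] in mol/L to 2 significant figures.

0.31 M

With Pb²⁺/Pb at the cathode and Tl⁺/Tl at the anode, E°cell = −0.14 − (−0.34) = +0.20 V (n = 2).
Rearranging E = E° − (0.0592/n)·log Q gives log Q = 2(+0.20 − (+0.246))/0.0592 = −1.554.
The balanced reaction is Pb²⁺(aq) + 2 Tl(s) → Pb(s) + 2 Tl⁺(aq), so Q = [Tl⁺(aq)]^2 / [Pb²⁺(aq)].
Substituting the known concentrations and solving, log [Pb²⁺(aq)] = −0.505 and [Pb²⁺(aq)] = 0.31 M.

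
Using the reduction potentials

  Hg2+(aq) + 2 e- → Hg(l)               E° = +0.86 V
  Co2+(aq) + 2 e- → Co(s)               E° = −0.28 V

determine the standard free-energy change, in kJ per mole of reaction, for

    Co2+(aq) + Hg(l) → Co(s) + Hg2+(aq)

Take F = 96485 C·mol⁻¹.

In the reaction as written Co2+(aq) is reduced, so the Co²⁺/Co couple is the cathode and Hg²⁺/Hg is the anode.
E°cell = −0.28 − (+0.86) = −1.14 V; balancing electrons gives n = 2.
ΔG° = −nFE°cell = −(2)(96485)(−1.14) J/mol = +220 kJ/mol.

+220 kJ/mol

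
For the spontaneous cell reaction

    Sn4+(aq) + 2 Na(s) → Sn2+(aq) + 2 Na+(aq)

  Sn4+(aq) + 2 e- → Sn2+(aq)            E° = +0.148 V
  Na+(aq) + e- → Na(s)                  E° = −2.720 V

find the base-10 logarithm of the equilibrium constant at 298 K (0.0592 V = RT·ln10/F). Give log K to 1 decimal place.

log K = 96.9

The Sn⁴⁺/Sn²⁺ couple is reduced (cathode); E°cell = +0.148 − (−2.720) = +2.868 V with n = 2.
At equilibrium E = 0, so log K = nE°cell / 0.0592 = (2)(+2.868) / 0.0592 = 96.9.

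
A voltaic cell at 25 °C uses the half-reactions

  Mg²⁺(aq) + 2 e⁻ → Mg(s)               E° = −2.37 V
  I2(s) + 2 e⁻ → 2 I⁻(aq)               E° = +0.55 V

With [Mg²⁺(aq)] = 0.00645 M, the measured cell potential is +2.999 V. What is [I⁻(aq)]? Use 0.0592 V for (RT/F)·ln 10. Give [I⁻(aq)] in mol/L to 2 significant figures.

0.58 M

The I₂/I⁻ couple has the larger reduction potential, so it is the cathode: E°cell = +0.55 − (−2.37) = +2.92 V and n = 2.
From the Nernst equation, log Q = n(E° − E)/0.0592 = 2·(+2.92 − (+2.999))/0.0592 = −2.669.
For I2(s) + Mg(s) → 2 I⁻(aq) + Mg²⁺(aq), the reaction quotient is Q = [I⁻(aq)]^2·[Mg²⁺(aq)].
Isolating [I⁻(aq)] in Q = 10^{−2.669} yields log [I⁻(aq)] = −0.239, i.e. 0.58 M.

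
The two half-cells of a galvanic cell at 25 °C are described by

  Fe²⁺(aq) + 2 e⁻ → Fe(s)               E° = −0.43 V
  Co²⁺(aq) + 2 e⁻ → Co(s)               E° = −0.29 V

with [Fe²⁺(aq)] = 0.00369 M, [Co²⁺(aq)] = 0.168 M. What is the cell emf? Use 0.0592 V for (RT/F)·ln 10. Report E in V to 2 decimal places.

+0.19 V

The Co²⁺/Co couple has the more positive E°, so it is the cathode; Fe²⁺/Fe is the anode.
E°cell = −0.29 − (−0.43) = +0.14 V, with n = 2 electrons transferred.
Balancing gives Co²⁺(aq) + Fe(s) → Co(s) + Fe²⁺(aq); hence Q = [Fe²⁺(aq)] / [Co²⁺(aq)] = 0.022 (log Q = −1.658).
Applying E = E° − (RT ln10/nF)·log Q gives +0.14 − (0.0592/2)(−1.658) = +0.19 V.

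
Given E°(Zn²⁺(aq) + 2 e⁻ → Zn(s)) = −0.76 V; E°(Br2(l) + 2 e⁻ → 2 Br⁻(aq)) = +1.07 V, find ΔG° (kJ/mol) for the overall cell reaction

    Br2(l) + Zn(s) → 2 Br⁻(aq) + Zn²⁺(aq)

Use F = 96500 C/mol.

−353 kJ/mol

In the reaction as written Br2(l) is reduced, so the Br₂/Br⁻ couple is the cathode and Zn²⁺/Zn is the anode.
E°cell = +1.07 − (−0.76) = +1.83 V; balancing electrons gives n = 2.
ΔG° = −nFE°cell = −(2)(96500)(+1.83) J/mol = −353 kJ/mol.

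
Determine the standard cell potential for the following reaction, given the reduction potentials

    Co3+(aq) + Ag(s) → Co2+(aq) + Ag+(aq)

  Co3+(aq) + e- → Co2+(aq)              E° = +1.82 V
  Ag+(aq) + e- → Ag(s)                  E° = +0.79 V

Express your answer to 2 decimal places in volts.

Co3+(aq) gains electrons, so the Co³⁺/Co²⁺ couple is the cathode; the Ag⁺/Ag couple is the anode.
E°cell = E°(cathode) − E°(anode) = +1.82 − (+0.79) = +1.03 V.
The positive value indicates the reaction is spontaneous as written.

+1.03 V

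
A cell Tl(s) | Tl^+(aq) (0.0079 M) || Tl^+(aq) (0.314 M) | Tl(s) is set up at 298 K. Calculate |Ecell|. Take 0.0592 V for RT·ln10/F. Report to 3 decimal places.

For a concentration cell E°cell = 0, since both electrodes use the same couple.
The compartment with the higher Tl^+(aq) concentration (0.314 M) acts as the cathode; ions are reduced there and produced at the dilute (0.0079 M) anode.
With n = 1, Ecell = −(0.0592/1)·log([dilute]/[conc]) = −(0.0592/1)·log(0.0079/0.314) = +0.095 V.

0.095 V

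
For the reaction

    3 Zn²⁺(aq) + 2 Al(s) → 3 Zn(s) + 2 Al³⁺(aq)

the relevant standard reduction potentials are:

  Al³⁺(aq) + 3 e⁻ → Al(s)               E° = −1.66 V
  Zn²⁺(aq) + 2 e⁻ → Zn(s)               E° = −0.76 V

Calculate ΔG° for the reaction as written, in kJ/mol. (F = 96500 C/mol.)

−521 kJ/mol

In the reaction as written Zn²⁺(aq) is reduced, so the Zn²⁺/Zn couple is the cathode and Al³⁺/Al is the anode.
E°cell = −0.76 − (−1.66) = +0.90 V; balancing electrons gives n = 6.
ΔG° = −nFE°cell = −(6)(96500)(+0.90) J/mol = −521 kJ/mol.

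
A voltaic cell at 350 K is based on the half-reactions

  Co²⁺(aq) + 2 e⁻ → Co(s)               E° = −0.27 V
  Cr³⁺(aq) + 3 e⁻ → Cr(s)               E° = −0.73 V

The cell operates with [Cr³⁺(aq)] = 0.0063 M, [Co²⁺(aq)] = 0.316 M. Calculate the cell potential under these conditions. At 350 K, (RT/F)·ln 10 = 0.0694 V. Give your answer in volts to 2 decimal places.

Since E°(Co²⁺/Co) > E°(Cr³⁺/Cr), Co²⁺/Co serves as the cathode.
E°cell = E°cat − E°an = −0.27 − (−0.73) = +0.46 V; n = 6.
For the overall reaction 3 Co²⁺(aq) + 2 Cr(s) → 3 Co(s) + 2 Cr³⁺(aq), Q = [Cr³⁺(aq)]^2 / [Co²⁺(aq)]^3 = 0.00126, giving log Q = −2.900.
Applying E = E° − (RT ln10/nF)·log Q gives +0.46 − (0.0694/6)(−2.900) = +0.49 V.

+0.49 V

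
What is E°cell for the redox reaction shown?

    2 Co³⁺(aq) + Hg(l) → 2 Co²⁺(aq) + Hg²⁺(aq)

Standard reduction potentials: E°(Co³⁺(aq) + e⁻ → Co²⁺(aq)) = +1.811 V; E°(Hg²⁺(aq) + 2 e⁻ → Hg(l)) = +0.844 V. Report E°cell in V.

+0.967 V

In the reaction as written, Co³⁺(aq) is reduced (cathode) and Hg²⁺(aq) is produced by oxidation at the anode.
E°cell = E°(cathode) − E°(anode) = +1.811 − (+0.844) = +0.967 V.
The positive value indicates the reaction is spontaneous as written.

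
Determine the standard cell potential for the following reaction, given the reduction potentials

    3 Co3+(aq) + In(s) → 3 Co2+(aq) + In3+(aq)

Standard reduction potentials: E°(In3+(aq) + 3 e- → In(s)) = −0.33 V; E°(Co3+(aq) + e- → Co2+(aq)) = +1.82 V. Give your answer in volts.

In the reaction as written, Co3+(aq) is reduced (cathode) and In3+(aq) is produced by oxidation at the anode.
E°cell = E°(cathode) − E°(anode) = +1.82 − (−0.33) = +2.15 V.
The positive value indicates the reaction is spontaneous as written.

+2.15 V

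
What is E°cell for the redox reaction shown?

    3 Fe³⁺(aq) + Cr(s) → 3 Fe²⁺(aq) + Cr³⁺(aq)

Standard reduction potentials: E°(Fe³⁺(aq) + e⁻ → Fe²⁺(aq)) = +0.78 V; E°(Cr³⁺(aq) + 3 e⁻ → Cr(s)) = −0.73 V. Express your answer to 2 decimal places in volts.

In the reaction as written, Fe³⁺(aq) is reduced (cathode) and Cr³⁺(aq) is produced by oxidation at the anode.
E°cell = E°(cathode) − E°(anode) = +0.78 − (−0.73) = +1.51 V.

+1.51 V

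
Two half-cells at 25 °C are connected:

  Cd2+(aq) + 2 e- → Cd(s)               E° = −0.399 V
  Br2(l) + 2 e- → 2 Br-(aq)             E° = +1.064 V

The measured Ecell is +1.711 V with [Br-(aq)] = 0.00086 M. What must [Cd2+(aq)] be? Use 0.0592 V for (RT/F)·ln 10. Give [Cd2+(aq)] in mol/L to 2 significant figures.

0.0057 M

The Br₂/Br⁻ couple has the larger reduction potential, so it is the cathode: E°cell = +1.064 − (−0.399) = +1.463 V and n = 2.
Since E = E° − (0.0592/n)·log Q, log Q = n(E° − E)/0.0592 = −8.378.
For Br2(l) + Cd(s) → 2 Br-(aq) + Cd2+(aq), the reaction quotient is Q = [Br-(aq)]^2·[Cd2+(aq)].
Solving for the unknown gives log [Cd2+(aq)] = −2.247, so [Cd2+(aq)] ≈ 0.0057 M.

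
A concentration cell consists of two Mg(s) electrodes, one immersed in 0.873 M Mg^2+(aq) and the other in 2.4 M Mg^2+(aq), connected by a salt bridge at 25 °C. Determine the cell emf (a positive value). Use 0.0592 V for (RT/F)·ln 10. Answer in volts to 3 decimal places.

0.013 V

For a concentration cell E°cell = 0, since both electrodes use the same couple.
The compartment with the higher Mg^2+(aq) concentration (2.4 M) acts as the cathode; ions are reduced there and produced at the dilute (0.873 M) anode.
With n = 2, Ecell = −(0.0592/2)·log([dilute]/[conc]) = −(0.0592/2)·log(0.873/2.4) = +0.013 V.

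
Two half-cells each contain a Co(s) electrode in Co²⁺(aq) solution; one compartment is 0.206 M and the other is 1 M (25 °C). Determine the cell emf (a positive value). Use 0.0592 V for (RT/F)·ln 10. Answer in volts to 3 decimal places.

0.020 V

For a concentration cell E°cell = 0, since both electrodes use the same couple.
The compartment with the higher Co²⁺(aq) concentration (1 M) acts as the cathode; ions are reduced there and produced at the dilute (0.206 M) anode.
With n = 2, Ecell = −(0.0592/2)·log([dilute]/[conc]) = −(0.0592/2)·log(0.206/1) = +0.020 V.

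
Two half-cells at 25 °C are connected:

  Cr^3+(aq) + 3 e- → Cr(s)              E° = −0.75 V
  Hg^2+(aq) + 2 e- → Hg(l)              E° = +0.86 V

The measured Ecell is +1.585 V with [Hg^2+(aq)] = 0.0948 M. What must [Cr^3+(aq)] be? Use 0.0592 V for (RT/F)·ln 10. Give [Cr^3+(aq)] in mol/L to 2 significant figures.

0.54 M

The Hg²⁺/Hg couple has the larger reduction potential, so it is the cathode: E°cell = +0.86 − (−0.75) = +1.61 V and n = 6.
From the Nernst equation, log Q = n(E° − E)/0.0592 = 6·(+1.61 − (+1.585))/0.0592 = 2.534.
For 3 Hg^2+(aq) + 2 Cr(s) → 3 Hg(l) + 2 Cr^3+(aq), the reaction quotient is Q = [Cr^3+(aq)]^2 / [Hg^2+(aq)]^3.
Isolating [Cr^3+(aq)] in Q = 10^{2.534} yields log [Cr^3+(aq)] = −0.268, i.e. 0.54 M.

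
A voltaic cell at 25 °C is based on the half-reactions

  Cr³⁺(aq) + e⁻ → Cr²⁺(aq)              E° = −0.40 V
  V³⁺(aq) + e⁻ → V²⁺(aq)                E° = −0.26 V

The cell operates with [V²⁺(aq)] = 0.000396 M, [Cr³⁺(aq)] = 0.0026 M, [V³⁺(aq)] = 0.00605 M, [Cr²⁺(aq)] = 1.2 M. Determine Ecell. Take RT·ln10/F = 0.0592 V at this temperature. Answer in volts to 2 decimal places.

+0.37 V

V³⁺/V²⁺ is reduced (cathode, E° = −0.26 V) and Cr³⁺/Cr²⁺ is oxidized (anode).
E°cell = E°cat − E°an = −0.26 − (−0.40) = +0.14 V; n = 1.
For the overall reaction V³⁺(aq) + Cr²⁺(aq) → V²⁺(aq) + Cr³⁺(aq), Q = ([V²⁺(aq)]·[Cr³⁺(aq)]) / ([V³⁺(aq)]·[Cr²⁺(aq)]) = 0.000142, giving log Q = −3.848.
By the Nernst equation, E = +0.14 − (0.0592/1)·(−3.848) = +0.37 V.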